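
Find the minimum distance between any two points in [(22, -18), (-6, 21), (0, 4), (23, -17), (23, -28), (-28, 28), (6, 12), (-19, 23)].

Computing all pairwise distances among 8 points:

d((22, -18), (-6, 21)) = 48.0104
d((22, -18), (0, 4)) = 31.1127
d((22, -18), (23, -17)) = 1.4142 <-- minimum
d((22, -18), (23, -28)) = 10.0499
d((22, -18), (-28, 28)) = 67.9412
d((22, -18), (6, 12)) = 34.0
d((22, -18), (-19, 23)) = 57.9828
d((-6, 21), (0, 4)) = 18.0278
d((-6, 21), (23, -17)) = 47.8017
d((-6, 21), (23, -28)) = 56.9386
d((-6, 21), (-28, 28)) = 23.0868
d((-6, 21), (6, 12)) = 15.0
d((-6, 21), (-19, 23)) = 13.1529
d((0, 4), (23, -17)) = 31.1448
d((0, 4), (23, -28)) = 39.4081
d((0, 4), (-28, 28)) = 36.8782
d((0, 4), (6, 12)) = 10.0
d((0, 4), (-19, 23)) = 26.8701
d((23, -17), (23, -28)) = 11.0
d((23, -17), (-28, 28)) = 68.0147
d((23, -17), (6, 12)) = 33.6155
d((23, -17), (-19, 23)) = 58.0
d((23, -28), (-28, 28)) = 75.743
d((23, -28), (6, 12)) = 43.4626
d((23, -28), (-19, 23)) = 66.0681
d((-28, 28), (6, 12)) = 37.5766
d((-28, 28), (-19, 23)) = 10.2956
d((6, 12), (-19, 23)) = 27.313

Closest pair: (22, -18) and (23, -17) with distance 1.4142

The closest pair is (22, -18) and (23, -17) with Euclidean distance 1.4142. For 8 points, brute-force pairwise comparison is shown above. For large n, the divide-and-conquer algorithm (sort by x, recurse on halves, check the dividing strip) achieves O(n log n).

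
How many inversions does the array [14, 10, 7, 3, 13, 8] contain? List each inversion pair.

Finding inversions in [14, 10, 7, 3, 13, 8]:

(0, 1): arr[0]=14 > arr[1]=10
(0, 2): arr[0]=14 > arr[2]=7
(0, 3): arr[0]=14 > arr[3]=3
(0, 4): arr[0]=14 > arr[4]=13
(0, 5): arr[0]=14 > arr[5]=8
(1, 2): arr[1]=10 > arr[2]=7
(1, 3): arr[1]=10 > arr[3]=3
(1, 5): arr[1]=10 > arr[5]=8
(2, 3): arr[2]=7 > arr[3]=3
(4, 5): arr[4]=13 > arr[5]=8

Total inversions: 10

The array has 10 inversion(s): (0,1), (0,2), (0,3), (0,4), (0,5), (1,2), (1,3), (1,5), (2,3), (4,5). Each pair (i,j) satisfies i < j and arr[i] > arr[j].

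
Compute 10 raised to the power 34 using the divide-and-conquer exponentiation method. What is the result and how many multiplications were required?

Computing 10^34 by squaring (build up from 10^1; each line after the first costs one multiplication):

10^1 = 10
10^2 = (10^1)^2 = 10^2 = 100
10^4 = (10^2)^2 = 100^2 = 10000
10^8 = (10^4)^2 = 10000^2 = 100000000
10^16 = (10^8)^2 = 100000000^2 = 10000000000000000
10^17 = 10 * 10^16 = 10 * 10000000000000000 = 100000000000000000
10^34 = (10^17)^2 = 100000000000000000^2 = 10000000000000000000000000000000000

Result: 10000000000000000000000000000000000
Multiplications needed: 6 (6 lines after 10^1)

10^34 = 10000000000000000000000000000000000. Using exponentiation by squaring, this requires 6 multiplications. The key idea: if the exponent is even, square the half-power; if odd, multiply by the base once.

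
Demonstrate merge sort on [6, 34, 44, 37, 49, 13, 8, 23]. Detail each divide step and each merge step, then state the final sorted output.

Merge sort trace:

Split: [6, 34, 44, 37, 49, 13, 8, 23] -> [6, 34, 44, 37] and [49, 13, 8, 23]
  Split: [6, 34, 44, 37] -> [6, 34] and [44, 37]
    Split: [6, 34] -> [6] and [34]
    Merge: [6] + [34] -> [6, 34]
    Split: [44, 37] -> [44] and [37]
    Merge: [44] + [37] -> [37, 44]
  Merge: [6, 34] + [37, 44] -> [6, 34, 37, 44]
  Split: [49, 13, 8, 23] -> [49, 13] and [8, 23]
    Split: [49, 13] -> [49] and [13]
    Merge: [49] + [13] -> [13, 49]
    Split: [8, 23] -> [8] and [23]
    Merge: [8] + [23] -> [8, 23]
  Merge: [13, 49] + [8, 23] -> [8, 13, 23, 49]
Merge: [6, 34, 37, 44] + [8, 13, 23, 49] -> [6, 8, 13, 23, 34, 37, 44, 49]

Final sorted array: [6, 8, 13, 23, 34, 37, 44, 49]

The merge sort proceeds by recursively splitting the array and merging sorted halves.
After all merges, the sorted array is [6, 8, 13, 23, 34, 37, 44, 49].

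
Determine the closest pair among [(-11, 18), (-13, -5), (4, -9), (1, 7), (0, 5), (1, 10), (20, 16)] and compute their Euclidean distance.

Computing all pairwise distances among 7 points:

d((-11, 18), (-13, -5)) = 23.0868
d((-11, 18), (4, -9)) = 30.8869
d((-11, 18), (1, 7)) = 16.2788
d((-11, 18), (0, 5)) = 17.0294
d((-11, 18), (1, 10)) = 14.4222
d((-11, 18), (20, 16)) = 31.0644
d((-13, -5), (4, -9)) = 17.4642
d((-13, -5), (1, 7)) = 18.4391
d((-13, -5), (0, 5)) = 16.4012
d((-13, -5), (1, 10)) = 20.5183
d((-13, -5), (20, 16)) = 39.1152
d((4, -9), (1, 7)) = 16.2788
d((4, -9), (0, 5)) = 14.5602
d((4, -9), (1, 10)) = 19.2354
d((4, -9), (20, 16)) = 29.6816
d((1, 7), (0, 5)) = 2.2361 <-- minimum
d((1, 7), (1, 10)) = 3.0
d((1, 7), (20, 16)) = 21.0238
d((0, 5), (1, 10)) = 5.099
d((0, 5), (20, 16)) = 22.8254
d((1, 10), (20, 16)) = 19.9249

Closest pair: (1, 7) and (0, 5) with distance 2.2361

The closest pair is (1, 7) and (0, 5) with Euclidean distance 2.2361. For 7 points, brute-force pairwise comparison is shown above. For large n, the divide-and-conquer algorithm (sort by x, recurse on halves, check the dividing strip) achieves O(n log n).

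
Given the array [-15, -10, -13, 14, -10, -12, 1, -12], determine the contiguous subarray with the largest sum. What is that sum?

Using Kadane's algorithm on [-15, -10, -13, 14, -10, -12, 1, -12]:

Scanning through the array:
Position 1 (value -10): max_ending_here = -10, max_so_far = -10
Position 2 (value -13): max_ending_here = -13, max_so_far = -10
Position 3 (value 14): max_ending_here = 14, max_so_far = 14
Position 4 (value -10): max_ending_here = 4, max_so_far = 14
Position 5 (value -12): max_ending_here = -8, max_so_far = 14
Position 6 (value 1): max_ending_here = 1, max_so_far = 14
Position 7 (value -12): max_ending_here = -11, max_so_far = 14

Maximum subarray: [14]
Maximum sum: 14

The maximum subarray is [14] with sum 14. This subarray runs from index 3 to index 3.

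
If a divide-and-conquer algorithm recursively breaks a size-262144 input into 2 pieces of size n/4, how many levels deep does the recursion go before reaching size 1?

For divide and conquer with division factor 4:

Problem sizes at each level:
Level 0: 262144
Level 1: 65536
Level 2: 16384
Level 3: 4096
Level 4: 1024
Level 5: 256
Level 6: 64
Level 7: 16
Level 8: 4
Level 9: 1

The root is level 0 and the size-1 base case is level 9 (the tree spans levels 0 through 9, i.e. 10 levels counting the root), so the depth is the number of divisions: log_4(262144) = 9

The recursion tree depth is log_4(262144) = 9. At each level, the problem size is divided by 4, so it takes 9 divisions to reduce to a base case of size 1. The algorithm makes 2 recursive calls at each level.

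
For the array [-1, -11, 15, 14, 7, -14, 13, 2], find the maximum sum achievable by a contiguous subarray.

Using Kadane's algorithm on [-1, -11, 15, 14, 7, -14, 13, 2]:

Scanning through the array:
Position 1 (value -11): max_ending_here = -11, max_so_far = -1
Position 2 (value 15): max_ending_here = 15, max_so_far = 15
Position 3 (value 14): max_ending_here = 29, max_so_far = 29
Position 4 (value 7): max_ending_here = 36, max_so_far = 36
Position 5 (value -14): max_ending_here = 22, max_so_far = 36
Position 6 (value 13): max_ending_here = 35, max_so_far = 36
Position 7 (value 2): max_ending_here = 37, max_so_far = 37

Maximum subarray: [15, 14, 7, -14, 13, 2]
Maximum sum: 37

The maximum subarray is [15, 14, 7, -14, 13, 2] with sum 37. This subarray runs from index 2 to index 7.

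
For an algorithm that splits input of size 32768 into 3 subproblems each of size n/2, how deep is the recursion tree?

For divide and conquer with division factor 2:

Problem sizes at each level:
Level 0: 32768
Level 1: 16384
Level 2: 8192
Level 3: 4096
Level 4: 2048
Level 5: 1024
Level 6: 512
Level 7: 256
Level 8: 128
Level 9: 64
Level 10: 32
Level 11: 16
Level 12: 8
Level 13: 4
Level 14: 2
Level 15: 1

The root is level 0 and the size-1 base case is level 15 (the tree spans levels 0 through 15, i.e. 16 levels counting the root), so the depth is the number of divisions: log_2(32768) = 15

The recursion tree depth is log_2(32768) = 15. At each level, the problem size is divided by 2, so it takes 15 divisions to reduce to a base case of size 1. The algorithm makes 3 recursive calls at each level.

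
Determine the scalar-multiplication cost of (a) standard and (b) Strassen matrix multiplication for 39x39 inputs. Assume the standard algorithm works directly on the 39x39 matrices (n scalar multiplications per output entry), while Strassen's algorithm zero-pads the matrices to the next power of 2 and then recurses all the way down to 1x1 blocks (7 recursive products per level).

Matrix multiplication for 39x39 matrices:

Strassen's algorithm requires power-of-2 dimensions. Pad 39x39 to 64x64 (next power of 2).

Standard algorithm: 39^3 = 59319 multiplications
Strassen's algorithm: 7^(log2(64)) = 7^6 = 117649 multiplications
Difference: 59319 - 117649 = -58330 (Strassen uses MORE here due to padding overhead — for small or just-over-power-of-2 n, padding can outweigh the per-level savings)

Standard: 59319 multiplications (39^3). Strassen: 117649 multiplications (7^6, after padding to 64x64). Strassen reduces 8 recursive multiplications to 7 at each level.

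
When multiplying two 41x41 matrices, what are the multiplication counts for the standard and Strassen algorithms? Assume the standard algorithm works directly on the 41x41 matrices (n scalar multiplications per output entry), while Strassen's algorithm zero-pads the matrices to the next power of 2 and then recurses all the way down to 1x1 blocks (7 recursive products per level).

Matrix multiplication for 41x41 matrices:

Strassen's algorithm requires power-of-2 dimensions. Pad 41x41 to 64x64 (next power of 2).

Standard algorithm: 41^3 = 68921 multiplications
Strassen's algorithm: 7^(log2(64)) = 7^6 = 117649 multiplications
Difference: 68921 - 117649 = -48728 (Strassen uses MORE here due to padding overhead — for small or just-over-power-of-2 n, padding can outweigh the per-level savings)

Standard: 68921 multiplications (41^3). Strassen: 117649 multiplications (7^6, after padding to 64x64). Strassen reduces 8 recursive multiplications to 7 at each level.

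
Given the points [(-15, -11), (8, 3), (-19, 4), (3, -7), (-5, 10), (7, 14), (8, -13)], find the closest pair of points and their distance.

Computing all pairwise distances among 7 points:

d((-15, -11), (8, 3)) = 26.9258
d((-15, -11), (-19, 4)) = 15.5242
d((-15, -11), (3, -7)) = 18.4391
d((-15, -11), (-5, 10)) = 23.2594
d((-15, -11), (7, 14)) = 33.3017
d((-15, -11), (8, -13)) = 23.0868
d((8, 3), (-19, 4)) = 27.0185
d((8, 3), (3, -7)) = 11.1803
d((8, 3), (-5, 10)) = 14.7648
d((8, 3), (7, 14)) = 11.0454
d((8, 3), (8, -13)) = 16.0
d((-19, 4), (3, -7)) = 24.5967
d((-19, 4), (-5, 10)) = 15.2315
d((-19, 4), (7, 14)) = 27.8568
d((-19, 4), (8, -13)) = 31.9061
d((3, -7), (-5, 10)) = 18.7883
d((3, -7), (7, 14)) = 21.3776
d((3, -7), (8, -13)) = 7.8102 <-- minimum
d((-5, 10), (7, 14)) = 12.6491
d((-5, 10), (8, -13)) = 26.4197
d((7, 14), (8, -13)) = 27.0185

Closest pair: (3, -7) and (8, -13) with distance 7.8102

The closest pair is (3, -7) and (8, -13) with Euclidean distance 7.8102. For 7 points, brute-force pairwise comparison is shown above. For large n, the divide-and-conquer algorithm (sort by x, recurse on halves, check the dividing strip) achieves O(n log n).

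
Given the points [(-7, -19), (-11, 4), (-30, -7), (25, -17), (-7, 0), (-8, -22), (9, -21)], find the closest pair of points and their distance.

Computing all pairwise distances among 7 points:

d((-7, -19), (-11, 4)) = 23.3452
d((-7, -19), (-30, -7)) = 25.9422
d((-7, -19), (25, -17)) = 32.0624
d((-7, -19), (-7, 0)) = 19.0
d((-7, -19), (-8, -22)) = 3.1623 <-- minimum
d((-7, -19), (9, -21)) = 16.1245
d((-11, 4), (-30, -7)) = 21.9545
d((-11, 4), (25, -17)) = 41.6773
d((-11, 4), (-7, 0)) = 5.6569
d((-11, 4), (-8, -22)) = 26.1725
d((-11, 4), (9, -21)) = 32.0156
d((-30, -7), (25, -17)) = 55.9017
d((-30, -7), (-7, 0)) = 24.0416
d((-30, -7), (-8, -22)) = 26.6271
d((-30, -7), (9, -21)) = 41.4367
d((25, -17), (-7, 0)) = 36.2353
d((25, -17), (-8, -22)) = 33.3766
d((25, -17), (9, -21)) = 16.4924
d((-7, 0), (-8, -22)) = 22.0227
d((-7, 0), (9, -21)) = 26.4008
d((-8, -22), (9, -21)) = 17.0294

Closest pair: (-7, -19) and (-8, -22) with distance 3.1623

The closest pair is (-7, -19) and (-8, -22) with Euclidean distance 3.1623. For 7 points, brute-force pairwise comparison is shown above. For large n, the divide-and-conquer algorithm (sort by x, recurse on halves, check the dividing strip) achieves O(n log n).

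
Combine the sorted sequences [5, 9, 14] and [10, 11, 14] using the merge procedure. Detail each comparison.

Merging process:

Compare 5 vs 10: take 5 from left. Merged: [5]
Compare 9 vs 10: take 9 from left. Merged: [5, 9]
Compare 14 vs 10: take 10 from right. Merged: [5, 9, 10]
Compare 14 vs 11: take 11 from right. Merged: [5, 9, 10, 11]
Compare 14 vs 14: take 14 from left. Merged: [5, 9, 10, 11, 14]
Append remaining from right: [14]. Merged: [5, 9, 10, 11, 14, 14]

Final merged array: [5, 9, 10, 11, 14, 14]
Total comparisons: 5

The merged array is [5, 9, 10, 11, 14, 14], requiring 5 comparisons. The merge step runs in O(n) time where n is the total number of elements.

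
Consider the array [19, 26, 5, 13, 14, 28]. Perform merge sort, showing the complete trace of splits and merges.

Merge sort trace:

Split: [19, 26, 5, 13, 14, 28] -> [19, 26, 5] and [13, 14, 28]
  Split: [19, 26, 5] -> [19] and [26, 5]
    Split: [26, 5] -> [26] and [5]
    Merge: [26] + [5] -> [5, 26]
  Merge: [19] + [5, 26] -> [5, 19, 26]
  Split: [13, 14, 28] -> [13] and [14, 28]
    Split: [14, 28] -> [14] and [28]
    Merge: [14] + [28] -> [14, 28]
  Merge: [13] + [14, 28] -> [13, 14, 28]
Merge: [5, 19, 26] + [13, 14, 28] -> [5, 13, 14, 19, 26, 28]

Final sorted array: [5, 13, 14, 19, 26, 28]

The merge sort proceeds by recursively splitting the array and merging sorted halves.
After all merges, the sorted array is [5, 13, 14, 19, 26, 28].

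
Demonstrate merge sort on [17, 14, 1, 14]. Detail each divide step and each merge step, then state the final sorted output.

Merge sort trace:

Split: [17, 14, 1, 14] -> [17, 14] and [1, 14]
  Split: [17, 14] -> [17] and [14]
  Merge: [17] + [14] -> [14, 17]
  Split: [1, 14] -> [1] and [14]
  Merge: [1] + [14] -> [1, 14]
Merge: [14, 17] + [1, 14] -> [1, 14, 14, 17]

Final sorted array: [1, 14, 14, 17]

The merge sort proceeds by recursively splitting the array and merging sorted halves.
After all merges, the sorted array is [1, 14, 14, 17].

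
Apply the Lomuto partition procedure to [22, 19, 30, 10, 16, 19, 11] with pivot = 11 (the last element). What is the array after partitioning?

Lomuto partition with pivot = 11:

Initial array: [22, 19, 30, 10, 16, 19, 11]

arr[0]=22 > 11: no swap
arr[1]=19 > 11: no swap
arr[2]=30 > 11: no swap
arr[3]=10 <= 11: swap with position 0, array becomes [10, 19, 30, 22, 16, 19, 11]
arr[4]=16 > 11: no swap
arr[5]=19 > 11: no swap

Place pivot at position 1: [10, 11, 30, 22, 16, 19, 19]
Pivot position: 1

After partitioning with pivot 11, the array becomes [10, 11, 30, 22, 16, 19, 19]. The pivot is placed at index 1. All elements to the left of the pivot are <= 11, and all elements to the right are > 11.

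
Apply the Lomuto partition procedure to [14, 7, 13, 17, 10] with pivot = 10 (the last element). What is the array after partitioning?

Lomuto partition with pivot = 10:

Initial array: [14, 7, 13, 17, 10]

arr[0]=14 > 10: no swap
arr[1]=7 <= 10: swap with position 0, array becomes [7, 14, 13, 17, 10]
arr[2]=13 > 10: no swap
arr[3]=17 > 10: no swap

Place pivot at position 1: [7, 10, 13, 17, 14]
Pivot position: 1

After partitioning with pivot 10, the array becomes [7, 10, 13, 17, 14]. The pivot is placed at index 1. All elements to the left of the pivot are <= 10, and all elements to the right are > 10.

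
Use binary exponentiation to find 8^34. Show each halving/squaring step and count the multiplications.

Computing 8^34 by squaring (build up from 8^1; each line after the first costs one multiplication):

8^1 = 8
8^2 = (8^1)^2 = 8^2 = 64
8^4 = (8^2)^2 = 64^2 = 4096
8^8 = (8^4)^2 = 4096^2 = 16777216
8^16 = (8^8)^2 = 16777216^2 = 281474976710656
8^17 = 8 * 8^16 = 8 * 281474976710656 = 2251799813685248
8^34 = (8^17)^2 = 2251799813685248^2 = 5070602400912917605986812821504

Result: 5070602400912917605986812821504
Multiplications needed: 6 (6 lines after 8^1)

8^34 = 5070602400912917605986812821504. Using exponentiation by squaring, this requires 6 multiplications. The key idea: if the exponent is even, square the half-power; if odd, multiply by the base once.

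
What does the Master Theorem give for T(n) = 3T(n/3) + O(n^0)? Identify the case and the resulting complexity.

Master Theorem for T(n) = 3T(n/3) + O(n^0):

a = 3, b = 3, c = 0
log_b(a) = log_3(3) = 1.0000

Case 1: c = 0 < log_3(3) = 1.0000
T(n) = O(n^(log_3 3)) = O(n)

For T(n) = 3T(n/3) + O(n^0): log_3(3) = 1.0000. This is Case 1 of the Master Theorem (c < log_b(a), work dominated by leaves), giving O(n).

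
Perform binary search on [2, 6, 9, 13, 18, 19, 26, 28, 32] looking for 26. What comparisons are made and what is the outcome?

Binary search for 26 in [2, 6, 9, 13, 18, 19, 26, 28, 32]:

lo=0, hi=8, mid=4, arr[mid]=18 -> 18 < 26, search right half
lo=5, hi=8, mid=6, arr[mid]=26 -> Found target at index 6!

Binary search finds 26 at index 6 after 2 comparisons. The search repeatedly halves the search space by comparing with the middle element.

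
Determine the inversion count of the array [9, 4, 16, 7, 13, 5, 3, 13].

Finding inversions in [9, 4, 16, 7, 13, 5, 3, 13]:

(0, 1): arr[0]=9 > arr[1]=4
(0, 3): arr[0]=9 > arr[3]=7
(0, 5): arr[0]=9 > arr[5]=5
(0, 6): arr[0]=9 > arr[6]=3
(1, 6): arr[1]=4 > arr[6]=3
(2, 3): arr[2]=16 > arr[3]=7
(2, 4): arr[2]=16 > arr[4]=13
(2, 5): arr[2]=16 > arr[5]=5
(2, 6): arr[2]=16 > arr[6]=3
(2, 7): arr[2]=16 > arr[7]=13
(3, 5): arr[3]=7 > arr[5]=5
(3, 6): arr[3]=7 > arr[6]=3
(4, 5): arr[4]=13 > arr[5]=5
(4, 6): arr[4]=13 > arr[6]=3
(5, 6): arr[5]=5 > arr[6]=3

Total inversions: 15

The array has 15 inversion(s): (0,1), (0,3), (0,5), (0,6), (1,6), (2,3), (2,4), (2,5), (2,6), (2,7), (3,5), (3,6), (4,5), (4,6), (5,6). Each pair (i,j) satisfies i < j and arr[i] > arr[j].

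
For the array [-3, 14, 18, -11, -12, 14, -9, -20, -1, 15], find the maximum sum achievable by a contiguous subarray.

Using Kadane's algorithm on [-3, 14, 18, -11, -12, 14, -9, -20, -1, 15]:

Scanning through the array:
Position 1 (value 14): max_ending_here = 14, max_so_far = 14
Position 2 (value 18): max_ending_here = 32, max_so_far = 32
Position 3 (value -11): max_ending_here = 21, max_so_far = 32
Position 4 (value -12): max_ending_here = 9, max_so_far = 32
Position 5 (value 14): max_ending_here = 23, max_so_far = 32
Position 6 (value -9): max_ending_here = 14, max_so_far = 32
Position 7 (value -20): max_ending_here = -6, max_so_far = 32
Position 8 (value -1): max_ending_here = -1, max_so_far = 32
Position 9 (value 15): max_ending_here = 15, max_so_far = 32

Maximum subarray: [14, 18]
Maximum sum: 32

The maximum subarray is [14, 18] with sum 32. This subarray runs from index 1 to index 2.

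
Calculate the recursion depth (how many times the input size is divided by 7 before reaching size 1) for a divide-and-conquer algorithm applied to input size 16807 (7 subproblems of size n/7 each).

For divide and conquer with division factor 7:

Problem sizes at each level:
Level 0: 16807
Level 1: 2401
Level 2: 343
Level 3: 49
Level 4: 7
Level 5: 1

The root is level 0 and the size-1 base case is level 5 (the tree spans levels 0 through 5, i.e. 6 levels counting the root), so the depth is the number of divisions: log_7(16807) = 5

The recursion tree depth is log_7(16807) = 5. At each level, the problem size is divided by 7, so it takes 5 divisions to reduce to a base case of size 1. The algorithm makes 7 recursive calls at each level.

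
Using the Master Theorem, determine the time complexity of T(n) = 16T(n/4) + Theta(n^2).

Master Theorem for T(n) = 16T(n/4) + O(n^2):

a = 16, b = 4, c = 2
log_b(a) = log_4(16) = 2.0000

Case 2: c = 2 = log_4(16) = 2.0000
T(n) = O(n^2 log n) = O(n^2 log n)

For T(n) = 16T(n/4) + O(n^2): log_4(16) = 2.0000. This is Case 2 of the Master Theorem (c = log_b(a), equal work at all levels), giving O(n^2 log n).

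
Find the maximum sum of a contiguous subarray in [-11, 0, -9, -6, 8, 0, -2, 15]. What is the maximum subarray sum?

Using Kadane's algorithm on [-11, 0, -9, -6, 8, 0, -2, 15]:

Scanning through the array:
Position 1 (value 0): max_ending_here = 0, max_so_far = 0
Position 2 (value -9): max_ending_here = -9, max_so_far = 0
Position 3 (value -6): max_ending_here = -6, max_so_far = 0
Position 4 (value 8): max_ending_here = 8, max_so_far = 8
Position 5 (value 0): max_ending_here = 8, max_so_far = 8
Position 6 (value -2): max_ending_here = 6, max_so_far = 8
Position 7 (value 15): max_ending_here = 21, max_so_far = 21

Maximum subarray: [8, 0, -2, 15]
Maximum sum: 21

The maximum subarray is [8, 0, -2, 15] with sum 21. This subarray runs from index 4 to index 7.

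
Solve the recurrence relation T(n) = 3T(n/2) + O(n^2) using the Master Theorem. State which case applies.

Master Theorem for T(n) = 3T(n/2) + O(n^2):

a = 3, b = 2, c = 2
log_b(a) = log_2(3) = 1.5850

Case 3: c = 2 > log_2(3) = 1.5850
T(n) = O(n^2) = O(n^2)

For T(n) = 3T(n/2) + O(n^2): log_2(3) = 1.5850. This is Case 3 of the Master Theorem (c > log_b(a), work dominated by root), giving O(n^2).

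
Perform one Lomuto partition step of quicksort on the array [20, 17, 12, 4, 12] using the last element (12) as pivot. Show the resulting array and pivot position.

Lomuto partition with pivot = 12:

Initial array: [20, 17, 12, 4, 12]

arr[0]=20 > 12: no swap
arr[1]=17 > 12: no swap
arr[2]=12 <= 12: swap with position 0, array becomes [12, 17, 20, 4, 12]
arr[3]=4 <= 12: swap with position 1, array becomes [12, 4, 20, 17, 12]

Place pivot at position 2: [12, 4, 12, 17, 20]
Pivot position: 2

After partitioning with pivot 12, the array becomes [12, 4, 12, 17, 20]. The pivot is placed at index 2. All elements to the left of the pivot are <= 12, and all elements to the right are > 12.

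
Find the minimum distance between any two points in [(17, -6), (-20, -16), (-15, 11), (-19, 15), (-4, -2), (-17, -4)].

Computing all pairwise distances among 6 points:

d((17, -6), (-20, -16)) = 38.3275
d((17, -6), (-15, 11)) = 36.2353
d((17, -6), (-19, 15)) = 41.6773
d((17, -6), (-4, -2)) = 21.3776
d((17, -6), (-17, -4)) = 34.0588
d((-20, -16), (-15, 11)) = 27.4591
d((-20, -16), (-19, 15)) = 31.0161
d((-20, -16), (-4, -2)) = 21.2603
d((-20, -16), (-17, -4)) = 12.3693
d((-15, 11), (-19, 15)) = 5.6569 <-- minimum
d((-15, 11), (-4, -2)) = 17.0294
d((-15, 11), (-17, -4)) = 15.1327
d((-19, 15), (-4, -2)) = 22.6716
d((-19, 15), (-17, -4)) = 19.105
d((-4, -2), (-17, -4)) = 13.1529

Closest pair: (-15, 11) and (-19, 15) with distance 5.6569

The closest pair is (-15, 11) and (-19, 15) with Euclidean distance 5.6569. For 6 points, brute-force pairwise comparison is shown above. For large n, the divide-and-conquer algorithm (sort by x, recurse on halves, check the dividing strip) achieves O(n log n).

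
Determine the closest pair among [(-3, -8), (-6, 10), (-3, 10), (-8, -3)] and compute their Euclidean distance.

Computing all pairwise distances among 4 points:

d((-3, -8), (-6, 10)) = 18.2483
d((-3, -8), (-3, 10)) = 18.0
d((-3, -8), (-8, -3)) = 7.0711
d((-6, 10), (-3, 10)) = 3.0 <-- minimum
d((-6, 10), (-8, -3)) = 13.1529
d((-3, 10), (-8, -3)) = 13.9284

Closest pair: (-6, 10) and (-3, 10) with distance 3.0

The closest pair is (-6, 10) and (-3, 10) with Euclidean distance 3.0. For 4 points, brute-force pairwise comparison is shown above. For large n, the divide-and-conquer algorithm (sort by x, recurse on halves, check the dividing strip) achieves O(n log n).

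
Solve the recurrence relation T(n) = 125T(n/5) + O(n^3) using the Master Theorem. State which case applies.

Master Theorem for T(n) = 125T(n/5) + O(n^3):

a = 125, b = 5, c = 3
log_b(a) = log_5(125) = 3.0000

Case 2: c = 3 = log_5(125) = 3.0000
T(n) = O(n^3 log n) = O(n^3 log n)

For T(n) = 125T(n/5) + O(n^3): log_5(125) = 3.0000. This is Case 2 of the Master Theorem (c = log_b(a), equal work at all levels), giving O(n^3 log n).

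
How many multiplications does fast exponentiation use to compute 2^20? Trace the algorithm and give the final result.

Computing 2^20 by squaring (build up from 2^1; each line after the first costs one multiplication):

2^1 = 2
2^2 = (2^1)^2 = 2^2 = 4
2^4 = (2^2)^2 = 4^2 = 16
2^5 = 2 * 2^4 = 2 * 16 = 32
2^10 = (2^5)^2 = 32^2 = 1024
2^20 = (2^10)^2 = 1024^2 = 1048576

Result: 1048576
Multiplications needed: 5 (5 lines after 2^1)

2^20 = 1048576. Using exponentiation by squaring, this requires 5 multiplications. The key idea: if the exponent is even, square the half-power; if odd, multiply by the base once.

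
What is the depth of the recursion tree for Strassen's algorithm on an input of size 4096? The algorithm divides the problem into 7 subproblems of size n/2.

For divide and conquer with division factor 2:

Problem sizes at each level:
Level 0: 4096
Level 1: 2048
Level 2: 1024
Level 3: 512
Level 4: 256
Level 5: 128
Level 6: 64
Level 7: 32
Level 8: 16
Level 9: 8
Level 10: 4
Level 11: 2
Level 12: 1

The root is level 0 and the size-1 base case is level 12 (the tree spans levels 0 through 12, i.e. 13 levels counting the root), so the depth is the number of divisions: log_2(4096) = 12

The recursion tree depth is log_2(4096) = 12. At each level, the problem size is divided by 2, so it takes 12 divisions to reduce to a base case of size 1. The algorithm makes 7 recursive calls at each level.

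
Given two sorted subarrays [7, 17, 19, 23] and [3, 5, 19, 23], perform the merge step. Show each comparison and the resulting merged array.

Merging process:

Compare 7 vs 3: take 3 from right. Merged: [3]
Compare 7 vs 5: take 5 from right. Merged: [3, 5]
Compare 7 vs 19: take 7 from left. Merged: [3, 5, 7]
Compare 17 vs 19: take 17 from left. Merged: [3, 5, 7, 17]
Compare 19 vs 19: take 19 from left. Merged: [3, 5, 7, 17, 19]
Compare 23 vs 19: take 19 from right. Merged: [3, 5, 7, 17, 19, 19]
Compare 23 vs 23: take 23 from left. Merged: [3, 5, 7, 17, 19, 19, 23]
Append remaining from right: [23]. Merged: [3, 5, 7, 17, 19, 19, 23, 23]

Final merged array: [3, 5, 7, 17, 19, 19, 23, 23]
Total comparisons: 7

The merged array is [3, 5, 7, 17, 19, 19, 23, 23], requiring 7 comparisons. The merge step runs in O(n) time where n is the total number of elements.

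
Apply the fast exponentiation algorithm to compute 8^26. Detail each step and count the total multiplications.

Computing 8^26 by squaring (build up from 8^1; each line after the first costs one multiplication):

8^1 = 8
8^2 = (8^1)^2 = 8^2 = 64
8^3 = 8 * 8^2 = 8 * 64 = 512
8^6 = (8^3)^2 = 512^2 = 262144
8^12 = (8^6)^2 = 262144^2 = 68719476736
8^13 = 8 * 8^12 = 8 * 68719476736 = 549755813888
8^26 = (8^13)^2 = 549755813888^2 = 302231454903657293676544

Result: 302231454903657293676544
Multiplications needed: 6 (6 lines after 8^1)

8^26 = 302231454903657293676544. Using exponentiation by squaring, this requires 6 multiplications. The key idea: if the exponent is even, square the half-power; if odd, multiply by the base once.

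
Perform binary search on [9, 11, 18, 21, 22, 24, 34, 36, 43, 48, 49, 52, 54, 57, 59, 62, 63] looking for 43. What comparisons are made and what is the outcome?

Binary search for 43 in [9, 11, 18, 21, 22, 24, 34, 36, 43, 48, 49, 52, 54, 57, 59, 62, 63]:

lo=0, hi=16, mid=8, arr[mid]=43 -> Found target at index 8!

Binary search finds 43 at index 8 after 1 comparisons. The search repeatedly halves the search space by comparing with the middle element.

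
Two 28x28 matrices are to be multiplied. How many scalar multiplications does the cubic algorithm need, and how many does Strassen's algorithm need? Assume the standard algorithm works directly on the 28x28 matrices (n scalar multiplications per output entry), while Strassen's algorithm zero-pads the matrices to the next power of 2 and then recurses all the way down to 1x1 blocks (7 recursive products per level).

Matrix multiplication for 28x28 matrices:

Strassen's algorithm requires power-of-2 dimensions. Pad 28x28 to 32x32 (next power of 2).

Standard algorithm: 28^3 = 21952 multiplications
Strassen's algorithm: 7^(log2(32)) = 7^5 = 16807 multiplications
Savings: 21952 - 16807 = 5145 multiplications

Standard: 21952 multiplications (28^3). Strassen: 16807 multiplications (7^5, after padding to 32x32). Strassen reduces 8 recursive multiplications to 7 at each level.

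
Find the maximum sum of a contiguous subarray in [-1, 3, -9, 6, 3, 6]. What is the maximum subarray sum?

Using Kadane's algorithm on [-1, 3, -9, 6, 3, 6]:

Scanning through the array:
Position 1 (value 3): max_ending_here = 3, max_so_far = 3
Position 2 (value -9): max_ending_here = -6, max_so_far = 3
Position 3 (value 6): max_ending_here = 6, max_so_far = 6
Position 4 (value 3): max_ending_here = 9, max_so_far = 9
Position 5 (value 6): max_ending_here = 15, max_so_far = 15

Maximum subarray: [6, 3, 6]
Maximum sum: 15

The maximum subarray is [6, 3, 6] with sum 15. This subarray runs from index 3 to index 5.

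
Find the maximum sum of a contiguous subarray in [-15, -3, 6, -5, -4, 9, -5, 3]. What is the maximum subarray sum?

Using Kadane's algorithm on [-15, -3, 6, -5, -4, 9, -5, 3]:

Scanning through the array:
Position 1 (value -3): max_ending_here = -3, max_so_far = -3
Position 2 (value 6): max_ending_here = 6, max_so_far = 6
Position 3 (value -5): max_ending_here = 1, max_so_far = 6
Position 4 (value -4): max_ending_here = -3, max_so_far = 6
Position 5 (value 9): max_ending_here = 9, max_so_far = 9
Position 6 (value -5): max_ending_here = 4, max_so_far = 9
Position 7 (value 3): max_ending_here = 7, max_so_far = 9

Maximum subarray: [9]
Maximum sum: 9

The maximum subarray is [9] with sum 9. This subarray runs from index 5 to index 5.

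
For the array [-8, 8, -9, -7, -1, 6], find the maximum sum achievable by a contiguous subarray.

Using Kadane's algorithm on [-8, 8, -9, -7, -1, 6]:

Scanning through the array:
Position 1 (value 8): max_ending_here = 8, max_so_far = 8
Position 2 (value -9): max_ending_here = -1, max_so_far = 8
Position 3 (value -7): max_ending_here = -7, max_so_far = 8
Position 4 (value -1): max_ending_here = -1, max_so_far = 8
Position 5 (value 6): max_ending_here = 6, max_so_far = 8

Maximum subarray: [8]
Maximum sum: 8

The maximum subarray is [8] with sum 8. This subarray runs from index 1 to index 1.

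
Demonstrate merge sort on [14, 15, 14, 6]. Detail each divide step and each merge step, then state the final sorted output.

Merge sort trace:

Split: [14, 15, 14, 6] -> [14, 15] and [14, 6]
  Split: [14, 15] -> [14] and [15]
  Merge: [14] + [15] -> [14, 15]
  Split: [14, 6] -> [14] and [6]
  Merge: [14] + [6] -> [6, 14]
Merge: [14, 15] + [6, 14] -> [6, 14, 14, 15]

Final sorted array: [6, 14, 14, 15]

The merge sort proceeds by recursively splitting the array and merging sorted halves.
After all merges, the sorted array is [6, 14, 14, 15].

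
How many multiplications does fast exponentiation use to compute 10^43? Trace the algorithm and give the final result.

Computing 10^43 by squaring (build up from 10^1; each line after the first costs one multiplication):

10^1 = 10
10^2 = (10^1)^2 = 10^2 = 100
10^4 = (10^2)^2 = 100^2 = 10000
10^5 = 10 * 10^4 = 10 * 10000 = 100000
10^10 = (10^5)^2 = 100000^2 = 10000000000
10^20 = (10^10)^2 = 10000000000^2 = 100000000000000000000
10^21 = 10 * 10^20 = 10 * 100000000000000000000 = 1000000000000000000000
10^42 = (10^21)^2 = 1000000000000000000000^2 = 1000000000000000000000000000000000000000000
10^43 = 10 * 10^42 = 10 * 1000000000000000000000000000000000000000000 = 10000000000000000000000000000000000000000000

Result: 10000000000000000000000000000000000000000000
Multiplications needed: 8 (8 lines after 10^1)

10^43 = 10000000000000000000000000000000000000000000. Using exponentiation by squaring, this requires 8 multiplications. The key idea: if the exponent is even, square the half-power; if odd, multiply by the base once.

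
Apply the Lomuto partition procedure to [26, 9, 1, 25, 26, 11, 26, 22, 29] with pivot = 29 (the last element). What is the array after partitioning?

Lomuto partition with pivot = 29:

Initial array: [26, 9, 1, 25, 26, 11, 26, 22, 29]

arr[0]=26 <= 29: swap with position 0, array becomes [26, 9, 1, 25, 26, 11, 26, 22, 29]
arr[1]=9 <= 29: swap with position 1, array becomes [26, 9, 1, 25, 26, 11, 26, 22, 29]
arr[2]=1 <= 29: swap with position 2, array becomes [26, 9, 1, 25, 26, 11, 26, 22, 29]
arr[3]=25 <= 29: swap with position 3, array becomes [26, 9, 1, 25, 26, 11, 26, 22, 29]
arr[4]=26 <= 29: swap with position 4, array becomes [26, 9, 1, 25, 26, 11, 26, 22, 29]
arr[5]=11 <= 29: swap with position 5, array becomes [26, 9, 1, 25, 26, 11, 26, 22, 29]
arr[6]=26 <= 29: swap with position 6, array becomes [26, 9, 1, 25, 26, 11, 26, 22, 29]
arr[7]=22 <= 29: swap with position 7, array becomes [26, 9, 1, 25, 26, 11, 26, 22, 29]

Place pivot at position 8: [26, 9, 1, 25, 26, 11, 26, 22, 29]
Pivot position: 8

After partitioning with pivot 29, the array becomes [26, 9, 1, 25, 26, 11, 26, 22, 29]. The pivot is placed at index 8. All elements to the left of the pivot are <= 29, and all elements to the right are > 29.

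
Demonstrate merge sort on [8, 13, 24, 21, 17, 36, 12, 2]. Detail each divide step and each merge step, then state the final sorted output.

Merge sort trace:

Split: [8, 13, 24, 21, 17, 36, 12, 2] -> [8, 13, 24, 21] and [17, 36, 12, 2]
  Split: [8, 13, 24, 21] -> [8, 13] and [24, 21]
    Split: [8, 13] -> [8] and [13]
    Merge: [8] + [13] -> [8, 13]
    Split: [24, 21] -> [24] and [21]
    Merge: [24] + [21] -> [21, 24]
  Merge: [8, 13] + [21, 24] -> [8, 13, 21, 24]
  Split: [17, 36, 12, 2] -> [17, 36] and [12, 2]
    Split: [17, 36] -> [17] and [36]
    Merge: [17] + [36] -> [17, 36]
    Split: [12, 2] -> [12] and [2]
    Merge: [12] + [2] -> [2, 12]
  Merge: [17, 36] + [2, 12] -> [2, 12, 17, 36]
Merge: [8, 13, 21, 24] + [2, 12, 17, 36] -> [2, 8, 12, 13, 17, 21, 24, 36]

Final sorted array: [2, 8, 12, 13, 17, 21, 24, 36]

The merge sort proceeds by recursively splitting the array and merging sorted halves.
After all merges, the sorted array is [2, 8, 12, 13, 17, 21, 24, 36].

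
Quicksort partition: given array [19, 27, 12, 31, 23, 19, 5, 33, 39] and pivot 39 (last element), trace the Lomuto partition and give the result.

Lomuto partition with pivot = 39:

Initial array: [19, 27, 12, 31, 23, 19, 5, 33, 39]

arr[0]=19 <= 39: swap with position 0, array becomes [19, 27, 12, 31, 23, 19, 5, 33, 39]
arr[1]=27 <= 39: swap with position 1, array becomes [19, 27, 12, 31, 23, 19, 5, 33, 39]
arr[2]=12 <= 39: swap with position 2, array becomes [19, 27, 12, 31, 23, 19, 5, 33, 39]
arr[3]=31 <= 39: swap with position 3, array becomes [19, 27, 12, 31, 23, 19, 5, 33, 39]
arr[4]=23 <= 39: swap with position 4, array becomes [19, 27, 12, 31, 23, 19, 5, 33, 39]
arr[5]=19 <= 39: swap with position 5, array becomes [19, 27, 12, 31, 23, 19, 5, 33, 39]
arr[6]=5 <= 39: swap with position 6, array becomes [19, 27, 12, 31, 23, 19, 5, 33, 39]
arr[7]=33 <= 39: swap with position 7, array becomes [19, 27, 12, 31, 23, 19, 5, 33, 39]

Place pivot at position 8: [19, 27, 12, 31, 23, 19, 5, 33, 39]
Pivot position: 8

After partitioning with pivot 39, the array becomes [19, 27, 12, 31, 23, 19, 5, 33, 39]. The pivot is placed at index 8. All elements to the left of the pivot are <= 39, and all elements to the right are > 39.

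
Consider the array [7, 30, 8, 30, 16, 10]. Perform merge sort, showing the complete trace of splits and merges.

Merge sort trace:

Split: [7, 30, 8, 30, 16, 10] -> [7, 30, 8] and [30, 16, 10]
  Split: [7, 30, 8] -> [7] and [30, 8]
    Split: [30, 8] -> [30] and [8]
    Merge: [30] + [8] -> [8, 30]
  Merge: [7] + [8, 30] -> [7, 8, 30]
  Split: [30, 16, 10] -> [30] and [16, 10]
    Split: [16, 10] -> [16] and [10]
    Merge: [16] + [10] -> [10, 16]
  Merge: [30] + [10, 16] -> [10, 16, 30]
Merge: [7, 8, 30] + [10, 16, 30] -> [7, 8, 10, 16, 30, 30]

Final sorted array: [7, 8, 10, 16, 30, 30]

The merge sort proceeds by recursively splitting the array and merging sorted halves.
After all merges, the sorted array is [7, 8, 10, 16, 30, 30].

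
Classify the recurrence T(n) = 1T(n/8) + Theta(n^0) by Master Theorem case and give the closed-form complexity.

Master Theorem for T(n) = 1T(n/8) + O(n^0):

a = 1, b = 8, c = 0
log_b(a) = log_8(1) = 0.0000

Case 2: c = 0 = log_8(1) = 0.0000
T(n) = O(n^0 log n) = O(log n)

For T(n) = 1T(n/8) + O(n^0): log_8(1) = 0.0000. This is Case 2 of the Master Theorem (c = log_b(a), equal work at all levels), giving O(log n).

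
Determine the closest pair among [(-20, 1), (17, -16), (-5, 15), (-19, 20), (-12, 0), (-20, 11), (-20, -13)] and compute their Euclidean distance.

Computing all pairwise distances among 7 points:

d((-20, 1), (17, -16)) = 40.7185
d((-20, 1), (-5, 15)) = 20.5183
d((-20, 1), (-19, 20)) = 19.0263
d((-20, 1), (-12, 0)) = 8.0623 <-- minimum
d((-20, 1), (-20, 11)) = 10.0
d((-20, 1), (-20, -13)) = 14.0
d((17, -16), (-5, 15)) = 38.0132
d((17, -16), (-19, 20)) = 50.9117
d((17, -16), (-12, 0)) = 33.121
d((17, -16), (-20, 11)) = 45.8039
d((17, -16), (-20, -13)) = 37.1214
d((-5, 15), (-19, 20)) = 14.8661
d((-5, 15), (-12, 0)) = 16.5529
d((-5, 15), (-20, 11)) = 15.5242
d((-5, 15), (-20, -13)) = 31.7648
d((-19, 20), (-12, 0)) = 21.1896
d((-19, 20), (-20, 11)) = 9.0554
d((-19, 20), (-20, -13)) = 33.0151
d((-12, 0), (-20, 11)) = 13.6015
d((-12, 0), (-20, -13)) = 15.2643
d((-20, 11), (-20, -13)) = 24.0

Closest pair: (-20, 1) and (-12, 0) with distance 8.0623

The closest pair is (-20, 1) and (-12, 0) with Euclidean distance 8.0623. For 7 points, brute-force pairwise comparison is shown above. For large n, the divide-and-conquer algorithm (sort by x, recurse on halves, check the dividing strip) achieves O(n log n).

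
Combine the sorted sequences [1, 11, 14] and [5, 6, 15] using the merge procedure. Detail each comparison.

Merging process:

Compare 1 vs 5: take 1 from left. Merged: [1]
Compare 11 vs 5: take 5 from right. Merged: [1, 5]
Compare 11 vs 6: take 6 from right. Merged: [1, 5, 6]
Compare 11 vs 15: take 11 from left. Merged: [1, 5, 6, 11]
Compare 14 vs 15: take 14 from left. Merged: [1, 5, 6, 11, 14]
Append remaining from right: [15]. Merged: [1, 5, 6, 11, 14, 15]

Final merged array: [1, 5, 6, 11, 14, 15]
Total comparisons: 5

The merged array is [1, 5, 6, 11, 14, 15], requiring 5 comparisons. The merge step runs in O(n) time where n is the total number of elements.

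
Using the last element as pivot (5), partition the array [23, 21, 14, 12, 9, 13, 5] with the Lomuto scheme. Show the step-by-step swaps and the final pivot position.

Lomuto partition with pivot = 5:

Initial array: [23, 21, 14, 12, 9, 13, 5]

arr[0]=23 > 5: no swap
arr[1]=21 > 5: no swap
arr[2]=14 > 5: no swap
arr[3]=12 > 5: no swap
arr[4]=9 > 5: no swap
arr[5]=13 > 5: no swap

Place pivot at position 0: [5, 21, 14, 12, 9, 13, 23]
Pivot position: 0

After partitioning with pivot 5, the array becomes [5, 21, 14, 12, 9, 13, 23]. The pivot is placed at index 0. All elements to the left of the pivot are <= 5, and all elements to the right are > 5.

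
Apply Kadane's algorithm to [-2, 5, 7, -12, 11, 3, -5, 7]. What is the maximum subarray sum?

Using Kadane's algorithm on [-2, 5, 7, -12, 11, 3, -5, 7]:

Scanning through the array:
Position 1 (value 5): max_ending_here = 5, max_so_far = 5
Position 2 (value 7): max_ending_here = 12, max_so_far = 12
Position 3 (value -12): max_ending_here = 0, max_so_far = 12
Position 4 (value 11): max_ending_here = 11, max_so_far = 12
Position 5 (value 3): max_ending_here = 14, max_so_far = 14
Position 6 (value -5): max_ending_here = 9, max_so_far = 14
Position 7 (value 7): max_ending_here = 16, max_so_far = 16

Maximum subarray: [5, 7, -12, 11, 3, -5, 7]
Maximum sum: 16

The maximum subarray is [5, 7, -12, 11, 3, -5, 7] with sum 16. This subarray runs from index 1 to index 7.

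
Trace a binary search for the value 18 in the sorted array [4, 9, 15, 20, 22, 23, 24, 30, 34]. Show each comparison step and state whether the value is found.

Binary search for 18 in [4, 9, 15, 20, 22, 23, 24, 30, 34]:

lo=0, hi=8, mid=4, arr[mid]=22 -> 22 > 18, search left half
lo=0, hi=3, mid=1, arr[mid]=9 -> 9 < 18, search right half
lo=2, hi=3, mid=2, arr[mid]=15 -> 15 < 18, search right half
lo=3, hi=3, mid=3, arr[mid]=20 -> 20 > 18, search left half
lo=3 > hi=2, target 18 not found

Binary search determines that 18 is not in the array after 4 comparisons. The search space was exhausted without finding the target.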